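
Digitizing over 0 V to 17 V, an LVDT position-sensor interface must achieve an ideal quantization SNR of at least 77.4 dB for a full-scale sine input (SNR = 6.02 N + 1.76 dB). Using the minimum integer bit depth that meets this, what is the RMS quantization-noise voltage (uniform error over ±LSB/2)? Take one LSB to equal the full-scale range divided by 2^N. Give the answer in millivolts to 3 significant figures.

0.599 mV

Span = 17 V.
Solving 6.02 N ≥ 77.4 − 1.76: N ≥ 12.565. Round up → N = 13.
LSB = 17 V ÷ 2^13 = 17/8192 V = 2.0752 mV.
RMS noise = LSB/√12 = 0.599 mV.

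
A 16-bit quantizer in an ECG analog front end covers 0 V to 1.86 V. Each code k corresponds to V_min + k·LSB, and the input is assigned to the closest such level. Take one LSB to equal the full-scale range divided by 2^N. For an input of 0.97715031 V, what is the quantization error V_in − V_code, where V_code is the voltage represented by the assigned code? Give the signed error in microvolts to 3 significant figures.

Span = 1.86 V. LSB = 1.86 V / 2^16 ≈ 28.38 µV.
(0.97715031 − (0)) / LSB = 0.97715031 × 65536/1.86 = 34429.3133. Nearest integer: k = 34429.
Reconstructed level: 0 + 34429 × 1.86/65536 V = 0.97714141846 V.
V_in − V_code = 0.97715031 − (0.97714141846) = +8.89 µV.

+8.89 µV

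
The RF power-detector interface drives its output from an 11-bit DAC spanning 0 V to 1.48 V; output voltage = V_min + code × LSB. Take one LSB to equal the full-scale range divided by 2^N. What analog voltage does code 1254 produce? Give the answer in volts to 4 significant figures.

0.9062 V

Span = 1.48 V. LSB = 1.48 V / 2^11.
V_out = V_min + code × LSB = 0 V + 1254 × 1.48 V / 2048
      = 0 V + 0.906211 V = 0.906211 V.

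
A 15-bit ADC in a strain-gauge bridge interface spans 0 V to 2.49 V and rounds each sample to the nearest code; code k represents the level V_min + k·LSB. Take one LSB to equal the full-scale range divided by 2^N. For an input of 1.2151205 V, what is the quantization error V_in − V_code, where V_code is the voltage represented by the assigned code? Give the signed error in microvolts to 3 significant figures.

Span = 2.49 V. LSB = 2.49 V / 2^15 ≈ 75.99 µV.
Position in LSBs: (1.2151205 − (0)) × 32768/2.49 = 15990.7906; rounding gives k = 15991.
Reconstructed level: 0 + 15991 × 2.49/32768 V = 1.2151364136 V.
e = 1.2151205 − (1.2151364136) = −15.9 µV.

−15.9 µV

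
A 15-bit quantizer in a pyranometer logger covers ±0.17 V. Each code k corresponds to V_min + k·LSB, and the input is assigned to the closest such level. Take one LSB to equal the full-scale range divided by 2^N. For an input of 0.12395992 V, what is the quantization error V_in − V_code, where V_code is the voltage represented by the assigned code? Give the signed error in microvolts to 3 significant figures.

Range = 0.17 − (-0.17) = 0.34 V. LSB = 0.34 V / 2^15 ≈ 10.38 µV.
(V_in − V_min)/LSB = (0.12395992 − (-0.17)) × 32768/0.34 = 28330.8196 → nearest code k = 28331.
V_code = V_min + k × range/2^15 = -0.17 + 28331 × 0.34/32768 = 0.12396179199 V.
V_in − V_code = 0.12395992 − (0.12396179199) = −1.87 µV.

−1.87 µV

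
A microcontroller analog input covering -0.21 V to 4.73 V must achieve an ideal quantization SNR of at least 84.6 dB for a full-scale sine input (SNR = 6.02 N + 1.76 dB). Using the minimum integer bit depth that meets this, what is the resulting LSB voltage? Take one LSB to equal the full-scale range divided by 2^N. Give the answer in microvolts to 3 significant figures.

Full-scale range = 4.73 V − (-0.21 V) = 4.94 V.
Required N = ⌈(84.6 − 1.76)/6.02⌉ = ⌈13.761⌉ = 14.
LSB = 4.94 V / 2^14 = 302 µV.

302 µV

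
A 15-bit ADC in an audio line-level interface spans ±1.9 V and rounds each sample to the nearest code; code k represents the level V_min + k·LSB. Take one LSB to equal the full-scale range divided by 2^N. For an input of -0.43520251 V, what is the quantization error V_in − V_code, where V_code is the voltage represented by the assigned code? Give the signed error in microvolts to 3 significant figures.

+20.9 µV

Range = 1.9 − (-1.9) = 3.8 V. LSB = 3.8 V / 2^15 ≈ 116.0 µV.
Position in LSBs: (-0.43520251 − (-1.9)) × 32768/3.8 = 12631.1800; rounding gives k = 12631.
Reconstructed level: -1.9 + 12631 × 3.8/32768 V = -0.43522338867 V.
Error = V_in − V_code = -0.43520251 − (-0.43522338867) = +20.9 µV.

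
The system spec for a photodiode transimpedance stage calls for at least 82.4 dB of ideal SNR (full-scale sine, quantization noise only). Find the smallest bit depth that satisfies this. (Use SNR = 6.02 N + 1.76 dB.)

Solving 6.02 N ≥ 82.4 − 1.76: N ≥ 13.395. Round up → N = 14.

14 bits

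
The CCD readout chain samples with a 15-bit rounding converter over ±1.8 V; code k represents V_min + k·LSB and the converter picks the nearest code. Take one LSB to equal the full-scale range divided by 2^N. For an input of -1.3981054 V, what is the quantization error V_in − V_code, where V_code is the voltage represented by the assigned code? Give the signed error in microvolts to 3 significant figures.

+14.7 µV

Full-scale range = 1.8 V − (-1.8 V) = 3.6 V. LSB = 3.6 V / 2^15 ≈ 109.9 µV.
Position in LSBs: (-1.3981054 − (-1.8)) × 32768/3.6 = 3658.1340; rounding gives k = 3658.
V_code = V_min + k × range/2^15 = -1.8 + 3658 × 3.6/32768 = -1.3981201172 V.
e = -1.3981054 − (-1.3981201172) = +14.7 µV.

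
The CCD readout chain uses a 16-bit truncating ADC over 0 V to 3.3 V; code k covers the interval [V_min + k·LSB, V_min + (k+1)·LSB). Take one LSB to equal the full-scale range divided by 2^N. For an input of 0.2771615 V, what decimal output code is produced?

5504

Full-scale range = 3.3 V. LSB = 3.3 V / 2^16 ≈ 50.35 µV.
(V_in − V_min) × 2^16/range = (0.2771615 − (0)) × 65536/3.3 = 5504.259.
Floor → code = 5504.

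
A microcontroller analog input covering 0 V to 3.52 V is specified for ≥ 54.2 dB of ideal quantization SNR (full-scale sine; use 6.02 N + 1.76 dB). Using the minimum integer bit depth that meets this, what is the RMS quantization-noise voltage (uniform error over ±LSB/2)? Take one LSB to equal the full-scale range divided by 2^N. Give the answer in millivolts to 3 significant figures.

1.98 mV

V_FS = 3.52 V.
Solving 6.02 N ≥ 54.2 − 1.76: N ≥ 8.711. Round up → N = 9.
LSB = 3.52 V / 2^9 = 6.8750 mV.
RMS noise = LSB/√12 = 1.98 mV.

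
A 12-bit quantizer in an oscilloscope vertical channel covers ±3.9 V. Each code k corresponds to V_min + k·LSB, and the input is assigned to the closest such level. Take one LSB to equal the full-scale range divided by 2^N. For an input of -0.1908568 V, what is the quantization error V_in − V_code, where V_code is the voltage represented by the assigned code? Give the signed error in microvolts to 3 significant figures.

Full-scale range = 3.9 V − (-3.9 V) = 7.8 V. LSB = 7.8 V / 2^12 ≈ 1.904 mV.
(-0.1908568 − (-3.9)) / LSB = 3.7091432 × 4096/7.8 = 1947.7757. Nearest integer: k = 1948.
V_code = -3.9 + (1948/4096) × 7.8 = -0.1904296875 V.
e = -0.1908568 − (-0.1904296875) = −427 µV.

−427 µV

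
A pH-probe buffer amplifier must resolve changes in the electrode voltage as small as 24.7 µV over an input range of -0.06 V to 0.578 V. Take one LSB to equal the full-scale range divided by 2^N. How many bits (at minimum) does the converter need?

15 bits

Full-scale range = 0.578 V − (-0.06 V) = 0.638 V.
Required number of levels: 0.638/24.7 µV = 25830; smallest N with 2^N ≥ that is 15.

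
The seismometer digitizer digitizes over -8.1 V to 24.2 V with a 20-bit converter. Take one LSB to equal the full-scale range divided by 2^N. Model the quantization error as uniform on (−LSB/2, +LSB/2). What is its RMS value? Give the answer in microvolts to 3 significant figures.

Span: 24.2 V − (-8.1 V) = 32.3 V.
One LSB is 32.3 V / 1048576 = 30.804 µV.
RMS of a uniform error over width LSB is LSB/√12 = 8.89 µV.

8.89 µV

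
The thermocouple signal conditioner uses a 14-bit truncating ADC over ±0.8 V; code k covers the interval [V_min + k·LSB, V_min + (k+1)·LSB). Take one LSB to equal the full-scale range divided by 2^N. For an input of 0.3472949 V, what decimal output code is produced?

Range = 0.8 − (-0.8) = 1.6 V. LSB = 1.6 V / 2^14 ≈ 97.66 µV.
V_in − V_min = 0.3472949 − (-0.8) = 1.1472949 V.
Divide by LSB: 1.1472949 × 16384/1.6 = 11748.2998.
Truncating gives code 11748.

11748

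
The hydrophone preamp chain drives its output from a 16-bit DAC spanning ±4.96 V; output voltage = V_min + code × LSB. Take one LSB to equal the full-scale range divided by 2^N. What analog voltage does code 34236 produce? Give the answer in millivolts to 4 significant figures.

The full-scale span is 4.96 − (-4.96) = 9.92 V. LSB = 9.92 V / 2^16.
Output = V_min + (34236/65536) × range = -4.96 + 0.522400 × 9.92 V
      = -4.96 + 5.18221 = 0.222207 V.

222.2 mV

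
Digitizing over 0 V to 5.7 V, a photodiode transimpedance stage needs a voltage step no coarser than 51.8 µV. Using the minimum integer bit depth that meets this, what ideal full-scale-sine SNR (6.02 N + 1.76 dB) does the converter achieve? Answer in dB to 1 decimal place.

Range is 5.7 V.
5.7 V / 51.8 µV = 110000. Since 2^16 = 65536 and 2^17 = 131072, N = 17.
Ideal SNR at N = 17: 6.02·17 + 1.76 = 104.1 dB.

104.1 dB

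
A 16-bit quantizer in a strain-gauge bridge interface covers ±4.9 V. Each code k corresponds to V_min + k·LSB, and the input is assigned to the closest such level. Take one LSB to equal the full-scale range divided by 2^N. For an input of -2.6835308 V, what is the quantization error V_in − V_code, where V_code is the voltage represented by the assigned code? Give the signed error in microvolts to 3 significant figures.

Full-scale range = 4.9 V − (-4.9 V) = 9.8 V. LSB = 9.8 V / 2^16 ≈ 149.5 µV.
Position in LSBs: (-2.6835308 − (-4.9)) × 65536/9.8 = 14822.2985; rounding gives k = 14822.
V_code = -4.9 + (14822/65536) × 9.8 = -2.6835754395 V.
Error = V_in − V_code = -2.6835308 − (-2.6835754395) = +44.6 µV.

+44.6 µV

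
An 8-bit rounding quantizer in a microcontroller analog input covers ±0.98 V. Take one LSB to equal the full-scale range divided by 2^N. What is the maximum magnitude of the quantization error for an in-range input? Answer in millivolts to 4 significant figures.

Range = 0.98 − (-0.98) = 1.96 V.
One LSB is 1.96 V / 256 = 7.65625 mV.
A rounding quantizer has |error| ≤ LSB/2 = 3.828 mV.

3.828 mV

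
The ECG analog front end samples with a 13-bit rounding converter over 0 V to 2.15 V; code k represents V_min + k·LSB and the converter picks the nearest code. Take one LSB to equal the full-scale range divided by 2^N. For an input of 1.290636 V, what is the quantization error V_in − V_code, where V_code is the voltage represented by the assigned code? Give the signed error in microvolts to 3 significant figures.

Span = 2.15 V. LSB = 2.15 V / 2^13 ≈ 262.5 µV.
(1.290636 − (0)) / LSB = 1.290636 × 8192/2.15 = 4917.6233. Nearest integer: k = 4918.
V_code = 0 + (4918/8192) × 2.15 = 1.290734863 V.
e = 1.290636 − (1.290734863) = −98.9 µV.

−98.9 µV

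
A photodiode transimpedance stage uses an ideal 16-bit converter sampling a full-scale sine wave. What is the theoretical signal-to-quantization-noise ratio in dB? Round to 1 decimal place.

98.1 dB

6.02(16) + 1.76 = 96.32 + 1.76 = 98.08 dB.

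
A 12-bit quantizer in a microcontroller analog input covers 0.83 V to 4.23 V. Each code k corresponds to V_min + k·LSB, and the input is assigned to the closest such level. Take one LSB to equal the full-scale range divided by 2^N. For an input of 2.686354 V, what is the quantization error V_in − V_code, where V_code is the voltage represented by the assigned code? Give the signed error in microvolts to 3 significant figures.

The full-scale span is 4.23 − (0.83) = 3.4 V. LSB = 3.4 V / 2^12 ≈ 0.8301 mV.
(V_in − V_min)/LSB = (2.686354 − (0.83)) × 4096/3.4 = 2236.3606 → nearest code k = 2236.
V_code = V_min + k × range/2^12 = 0.83 + 2236 × 3.4/4096 = 2.686054688 V.
Error = V_in − V_code = 2.686354 − (2.686054688) = +299 µV.

+299 µV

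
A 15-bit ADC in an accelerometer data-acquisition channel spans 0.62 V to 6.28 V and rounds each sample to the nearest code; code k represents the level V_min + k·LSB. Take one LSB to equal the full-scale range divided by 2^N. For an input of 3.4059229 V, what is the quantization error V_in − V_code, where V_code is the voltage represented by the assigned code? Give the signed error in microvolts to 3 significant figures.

−31.1 µV

Full-scale range = 6.28 V − (0.62 V) = 5.66 V. LSB = 5.66 V / 2^15 ≈ 172.7 µV.
Position in LSBs: (3.4059229 − (0.62)) × 32768/5.66 = 16128.8201; rounding gives k = 16129.
V_code = 0.62 + (16129/32768) × 5.66 = 3.4059539795 V.
e = 3.4059229 − (3.4059539795) = −31.1 µV.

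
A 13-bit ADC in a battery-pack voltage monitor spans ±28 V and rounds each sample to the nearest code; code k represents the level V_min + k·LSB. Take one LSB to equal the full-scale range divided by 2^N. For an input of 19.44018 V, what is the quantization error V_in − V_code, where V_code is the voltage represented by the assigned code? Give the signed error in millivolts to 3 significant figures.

Span: 28 V − (-28 V) = 56 V. LSB = 56 V / 2^13 ≈ 6.836 mV.
Position in LSBs: (19.44018 − (-28)) × 8192/56 = 6939.8206; rounding gives k = 6940.
V_code = -28 + (6940/8192) × 56 = 19.44140625 V.
Error = V_in − V_code = 19.44018 − (19.44140625) = −1.23 mV.

−1.23 mV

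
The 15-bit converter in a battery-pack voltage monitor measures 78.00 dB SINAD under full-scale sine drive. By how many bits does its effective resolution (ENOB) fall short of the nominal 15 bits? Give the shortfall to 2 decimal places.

N_eff = (78.00 − 1.76)/6.02 = 12.6645 bits.
Lost resolution: 15 − 12.6645 = 2.3355 bits.

2.34 bits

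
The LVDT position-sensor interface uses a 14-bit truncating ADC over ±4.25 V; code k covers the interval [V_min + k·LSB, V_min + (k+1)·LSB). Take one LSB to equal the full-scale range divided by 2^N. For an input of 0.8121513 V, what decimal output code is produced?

9757

Full-scale range = 4.25 V − (-4.25 V) = 8.5 V. LSB = 8.5 V / 2^14 ≈ 0.5188 mV.
V_in − V_min = 0.8121513 − (-4.25) = 5.0621513 V.
Divide by LSB: 5.0621513 × 16384/8.5 = 9757.4455.
Truncating gives code 9757.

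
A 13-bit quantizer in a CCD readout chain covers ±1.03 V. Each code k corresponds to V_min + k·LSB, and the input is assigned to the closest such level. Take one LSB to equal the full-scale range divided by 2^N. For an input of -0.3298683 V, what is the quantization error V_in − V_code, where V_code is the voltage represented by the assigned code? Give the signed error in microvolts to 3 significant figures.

+53.6 µV

Full-scale range = 1.03 V − (-1.03 V) = 2.06 V. LSB = 2.06 V / 2^13 ≈ 251.5 µV.
(-0.3298683 − (-1.03)) / LSB = 0.7001317 × 8192/2.06 = 2784.2131. Nearest integer: k = 2784.
V_code = V_min + k × range/2^13 = -1.03 + 2784 × 2.06/8192 = -0.3299218750 V.
V_in − V_code = -0.3298683 − (-0.3299218750) = +53.6 µV.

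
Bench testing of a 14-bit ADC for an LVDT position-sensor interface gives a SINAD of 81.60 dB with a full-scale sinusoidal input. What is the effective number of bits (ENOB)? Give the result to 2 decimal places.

13.26 bits

ENOB = (81.60 − 1.76)/6.02 = 13.2625 bits.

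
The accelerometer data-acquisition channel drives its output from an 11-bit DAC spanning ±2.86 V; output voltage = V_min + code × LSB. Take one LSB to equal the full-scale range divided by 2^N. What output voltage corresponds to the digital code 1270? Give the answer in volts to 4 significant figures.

The full-scale span is 2.86 − (-2.86) = 5.72 V. LSB = 5.72 V / 2^11.
V_out = V_min + code × LSB = -2.86 V + 1270 × 5.72 V / 2048
      = -2.86 V + 3.54707 V = 0.687070 V.

0.6871 V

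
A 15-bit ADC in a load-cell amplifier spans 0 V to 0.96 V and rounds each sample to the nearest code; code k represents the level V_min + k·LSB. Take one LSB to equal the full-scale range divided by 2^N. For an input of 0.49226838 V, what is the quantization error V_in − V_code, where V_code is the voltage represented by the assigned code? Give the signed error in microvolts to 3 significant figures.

Range is 0.96 V. LSB = 0.96 V / 2^15 ≈ 29.30 µV.
Position in LSBs: (0.49226838 − (0)) × 32768/0.96 = 16802.7607; rounding gives k = 16803.
V_code = 0 + (16803/32768) × 0.96 = 0.49227539063 V.
Error = V_in − V_code = 0.49226838 − (0.49227539063) = −7.01 µV.

−7.01 µV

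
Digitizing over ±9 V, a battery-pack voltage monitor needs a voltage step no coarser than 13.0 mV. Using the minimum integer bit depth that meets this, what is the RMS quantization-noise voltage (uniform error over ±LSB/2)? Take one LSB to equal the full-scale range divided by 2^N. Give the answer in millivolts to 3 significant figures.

2.54 mV

The full-scale span is 9 − (-9) = 18 V.
Need 2^N ≥ 18 V / 13.0 mV = 1385 → N_min = 11.
LSB = 18 V ÷ 2^11 = 18/2048 V = 8.7891 mV.
V_rms = LSB/√12 = 2.54 mV.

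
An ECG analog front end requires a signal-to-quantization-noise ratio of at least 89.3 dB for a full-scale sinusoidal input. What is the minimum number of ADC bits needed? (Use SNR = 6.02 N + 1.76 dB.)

15 bits

6.02 N + 1.76 ≥ 89.3 gives N ≥ 14.542, so the minimum integer is 15.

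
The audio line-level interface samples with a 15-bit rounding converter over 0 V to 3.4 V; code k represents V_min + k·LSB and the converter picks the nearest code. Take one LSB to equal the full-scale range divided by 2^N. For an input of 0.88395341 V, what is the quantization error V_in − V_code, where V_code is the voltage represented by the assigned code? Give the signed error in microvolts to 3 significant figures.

+24.0 µV

Full-scale range = 3.4 V. LSB = 3.4 V / 2^15 ≈ 103.8 µV.
Position in LSBs: (0.88395341 − (0)) × 32768/3.4 = 8519.2310; rounding gives k = 8519.
Reconstructed level: 0 + 8519 × 3.4/32768 V = 0.88392944336 V.
V_in − V_code = 0.88395341 − (0.88392944336) = +24.0 µV.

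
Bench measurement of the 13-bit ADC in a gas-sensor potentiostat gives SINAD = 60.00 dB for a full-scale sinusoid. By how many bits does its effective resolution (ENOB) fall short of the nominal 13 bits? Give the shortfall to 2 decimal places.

3.33 bits

Effective bits = (60.00 − 1.76)/6.02 = 9.6744.
Lost resolution: 13 − 9.6744 = 3.3256 bits.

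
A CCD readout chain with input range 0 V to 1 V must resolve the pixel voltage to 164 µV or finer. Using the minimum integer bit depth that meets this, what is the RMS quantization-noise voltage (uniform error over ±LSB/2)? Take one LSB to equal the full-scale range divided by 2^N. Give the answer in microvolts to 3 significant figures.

Full-scale range = 1 V.
Required number of levels: 1/164 µV = 6097.6; smallest N with 2^N ≥ that is 13.
One LSB is 1 V / 8192 = 122.07 µV.
RMS noise = LSB/√12 = 35.2 µV.

35.2 µV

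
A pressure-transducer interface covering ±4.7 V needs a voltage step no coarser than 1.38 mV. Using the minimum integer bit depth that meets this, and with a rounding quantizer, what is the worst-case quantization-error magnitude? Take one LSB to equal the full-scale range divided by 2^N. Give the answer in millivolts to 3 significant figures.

Full-scale range = 4.7 V − (-4.7 V) = 9.4 V.
Levels needed ≥ 9.4/1.38 mV = 6812. 2^13 = 8192 suffices, so N_min = 13.
LSB = 9.4 V ÷ 2^13 = 9.4/8192 V = 1.1475 mV.
|e|_max = LSB/2 = 0.574 mV.

0.574 mV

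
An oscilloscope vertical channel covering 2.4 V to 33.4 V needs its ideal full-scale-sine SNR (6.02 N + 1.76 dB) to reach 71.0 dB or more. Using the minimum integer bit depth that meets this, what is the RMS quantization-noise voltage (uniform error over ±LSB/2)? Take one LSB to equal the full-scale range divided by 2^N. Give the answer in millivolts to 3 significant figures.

Span: 33.4 V − (2.4 V) = 31 V.
Required N = ⌈(71.0 − 1.76)/6.02⌉ = ⌈11.502⌉ = 12.
LSB = 31 V ÷ 2^12 = 31/4096 V = 7.5684 mV.
V_rms = LSB/√12 = 2.18 mV.

2.18 mV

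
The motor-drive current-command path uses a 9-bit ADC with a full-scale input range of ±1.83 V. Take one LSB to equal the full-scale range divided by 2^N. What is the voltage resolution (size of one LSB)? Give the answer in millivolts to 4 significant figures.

The full-scale span is 1.83 − (-1.83) = 3.66 V.
Number of codes = 2^9 = 512.
One LSB is 3.66 V / 512 = 7.148 mV.

7.148 mV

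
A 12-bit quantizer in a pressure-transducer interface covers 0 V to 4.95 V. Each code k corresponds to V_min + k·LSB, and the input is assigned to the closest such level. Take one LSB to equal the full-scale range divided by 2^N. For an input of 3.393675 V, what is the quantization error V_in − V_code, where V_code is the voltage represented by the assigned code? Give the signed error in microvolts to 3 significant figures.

Span = 4.95 V. LSB = 4.95 V / 2^12 ≈ 1.208 mV.
(V_in − V_min)/LSB = (3.393675 − (0)) × 4096/4.95 = 2808.1804 → nearest code k = 2808.
V_code = 0 + (2808/4096) × 4.95 = 3.393457031 V.
Error = V_in − V_code = 3.393675 − (3.393457031) = +218 µV.

+218 µV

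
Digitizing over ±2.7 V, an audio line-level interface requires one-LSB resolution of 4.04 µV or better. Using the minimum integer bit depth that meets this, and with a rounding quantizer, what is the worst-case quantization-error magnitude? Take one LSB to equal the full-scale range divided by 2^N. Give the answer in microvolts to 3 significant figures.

Span: 2.7 V − (-2.7 V) = 5.4 V.
Need 2^N ≥ 5.4 V / 4.04 µV = 1.337e6 → N_min = 21.
One LSB is 5.4 V / 2097152 = 2.5749 µV.
|e|_max = LSB/2 = 1.29 µV.

1.29 µV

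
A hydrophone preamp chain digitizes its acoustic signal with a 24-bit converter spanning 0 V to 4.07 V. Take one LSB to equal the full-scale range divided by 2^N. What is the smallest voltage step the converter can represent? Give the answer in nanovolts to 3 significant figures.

243 nV

V_FS = 4.07 V.
There are 2^24 = 16777216 steps.
LSB = 4.07 V ÷ 2^24 = 4.07/16777216 V = 243 nV.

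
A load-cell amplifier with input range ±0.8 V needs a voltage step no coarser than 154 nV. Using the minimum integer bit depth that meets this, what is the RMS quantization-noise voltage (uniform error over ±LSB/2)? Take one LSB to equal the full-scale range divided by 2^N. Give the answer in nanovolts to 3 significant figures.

Range = 0.8 − (-0.8) = 1.6 V.
Required number of levels: 1.6/154 nV = 1.0390e7; smallest N with 2^N ≥ that is 24.
LSB = 1.6 V ÷ 2^24 = 1.6/16777216 V = 95.367 nV.
σ_q = LSB/√12 = 95.367 nV/3.4641 = 27.5 nV.

27.5 nV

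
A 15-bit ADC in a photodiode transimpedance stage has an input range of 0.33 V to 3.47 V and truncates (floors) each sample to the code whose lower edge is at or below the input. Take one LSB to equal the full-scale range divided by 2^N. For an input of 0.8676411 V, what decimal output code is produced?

Range = 3.47 − (0.33) = 3.14 V. LSB = 3.14 V / 2^15 ≈ 95.83 µV.
V_in − V_min = 0.8676411 − (0.33) = 0.5376411 V.
Divide by LSB: 0.5376411 × 32768/3.14 = 5610.6444.
Truncating gives code 5610.

5610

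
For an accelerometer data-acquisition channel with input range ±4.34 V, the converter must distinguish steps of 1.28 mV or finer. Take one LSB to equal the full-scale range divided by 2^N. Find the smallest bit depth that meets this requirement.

13 bits

The full-scale span is 4.34 − (-4.34) = 8.68 V.
Levels needed ≥ 8.68/1.28 mV = 6781. 2^13 = 8192 suffices, so N_min = 13.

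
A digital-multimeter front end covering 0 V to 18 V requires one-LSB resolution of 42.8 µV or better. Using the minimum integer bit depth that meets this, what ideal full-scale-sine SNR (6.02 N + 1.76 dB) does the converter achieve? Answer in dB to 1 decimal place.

Span = 18 V.
Required number of levels: 18/42.8 µV = 420560; smallest N with 2^N ≥ that is 19.
SNR = 6.02 × 19 + 1.76 = 116.14 dB.

116.1 dB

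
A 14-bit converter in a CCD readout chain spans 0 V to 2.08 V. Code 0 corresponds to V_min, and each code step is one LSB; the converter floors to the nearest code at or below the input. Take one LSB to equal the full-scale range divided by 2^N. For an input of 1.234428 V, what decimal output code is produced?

V_FS = 2.08 V. LSB = 2.08 V / 2^14 ≈ 127.0 µV.
code = ⌊(V_in − V_min)/LSB⌋ = ⌊(V_in − V_min) × 2^14 / range⌋
     = ⌊(1.234428 − (0)) × 16384 / 2.08⌋ = ⌊1.234428 × 16384/2.08⌋
     = ⌊9723.494⌋ = 9723.

9723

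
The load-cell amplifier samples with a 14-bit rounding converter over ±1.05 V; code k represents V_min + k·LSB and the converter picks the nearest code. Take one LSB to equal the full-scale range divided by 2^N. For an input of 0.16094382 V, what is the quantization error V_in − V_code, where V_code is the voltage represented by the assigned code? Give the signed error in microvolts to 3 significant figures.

−42.5 µV

Range = 1.05 − (-1.05) = 2.1 V. LSB = 2.1 V / 2^14 ≈ 128.2 µV.
Position in LSBs: (0.16094382 − (-1.05)) × 16384/2.1 = 9447.6684; rounding gives k = 9448.
Reconstructed level: -1.05 + 9448 × 2.1/16384 V = 0.16098632813 V.
Error = V_in − V_code = 0.16094382 − (0.16098632813) = −42.5 µV.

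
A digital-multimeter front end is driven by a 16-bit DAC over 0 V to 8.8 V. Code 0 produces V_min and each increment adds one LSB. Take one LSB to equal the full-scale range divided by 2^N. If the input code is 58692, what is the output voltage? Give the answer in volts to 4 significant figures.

Range is 8.8 V. LSB = 8.8 V / 2^16.
Output = V_min + (58692/65536) × range = 0 + 0.895569 × 8.8 V
      = 0 V + 7.88101 V = 7.88101 V.

7.881 V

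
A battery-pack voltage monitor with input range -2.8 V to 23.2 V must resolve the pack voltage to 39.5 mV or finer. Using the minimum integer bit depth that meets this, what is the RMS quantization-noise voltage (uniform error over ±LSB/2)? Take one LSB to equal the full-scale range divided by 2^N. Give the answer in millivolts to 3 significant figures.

Span: 23.2 V − (-2.8 V) = 26 V.
Need 2^N ≥ 26 V / 39.5 mV = 658.2 → N_min = 10.
Step size = 26/1024 V = 25.391 mV.
RMS noise = LSB/√12 = 7.33 mV.

7.33 mV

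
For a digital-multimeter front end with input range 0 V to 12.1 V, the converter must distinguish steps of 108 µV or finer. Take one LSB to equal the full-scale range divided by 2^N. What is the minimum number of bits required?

Range is 12.1 V.
12.1 V / 108 µV = 112000. Since 2^16 = 65536 and 2^17 = 131072, N = 17.

17 bits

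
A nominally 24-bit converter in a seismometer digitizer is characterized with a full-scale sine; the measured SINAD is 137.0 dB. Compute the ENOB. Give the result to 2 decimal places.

(137.0 − 1.76) / 6.02 = 135.24/6.02 = 22.4651 effective bits.

22.47 bits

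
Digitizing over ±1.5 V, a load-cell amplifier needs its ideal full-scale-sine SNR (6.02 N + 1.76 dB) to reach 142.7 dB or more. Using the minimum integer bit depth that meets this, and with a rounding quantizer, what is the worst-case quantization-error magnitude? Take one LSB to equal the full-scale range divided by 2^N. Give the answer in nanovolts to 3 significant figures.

The full-scale span is 1.5 − (-1.5) = 3 V.
Required N = ⌈(142.7 − 1.76)/6.02⌉ = ⌈23.412⌉ = 24.
LSB = 3 V / 2^24 = 178.81 nV.
Max error for round-to-nearest is LSB/2 = 89.4 nV.

89.4 nV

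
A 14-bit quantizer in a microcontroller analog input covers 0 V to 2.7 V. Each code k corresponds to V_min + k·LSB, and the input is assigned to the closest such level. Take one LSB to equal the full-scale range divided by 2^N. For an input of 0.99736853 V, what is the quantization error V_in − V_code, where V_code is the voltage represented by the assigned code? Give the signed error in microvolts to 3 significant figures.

+29.7 µV

Full-scale range = 2.7 V. LSB = 2.7 V / 2^14 ≈ 164.8 µV.
Position in LSBs: (0.99736853 − (0)) × 16384/2.7 = 6052.1800; rounding gives k = 6052.
V_code = 0 + (6052/16384) × 2.7 = 0.99733886719 V.
e = 0.99736853 − (0.99733886719) = +29.7 µV.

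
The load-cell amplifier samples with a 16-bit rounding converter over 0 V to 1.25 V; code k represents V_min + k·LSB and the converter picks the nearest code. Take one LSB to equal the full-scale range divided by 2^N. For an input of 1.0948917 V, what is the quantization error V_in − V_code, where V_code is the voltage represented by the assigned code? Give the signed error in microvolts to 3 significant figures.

Full-scale range = 1.25 V. LSB = 1.25 V / 2^16 ≈ 19.07 µV.
(V_in − V_min)/LSB = (1.0948917 − (0)) × 65536/1.25 = 57403.8580 → nearest code k = 57404.
V_code = V_min + k × range/2^16 = 0 + 57404 × 1.25/65536 = 1.0948944092 V.
e = 1.0948917 − (1.0948944092) = −2.71 µV.

−2.71 µV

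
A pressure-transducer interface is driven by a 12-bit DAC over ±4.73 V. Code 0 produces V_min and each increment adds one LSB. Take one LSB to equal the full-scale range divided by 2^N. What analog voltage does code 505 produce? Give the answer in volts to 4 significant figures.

Range = 4.73 − (-4.73) = 9.46 V. LSB = 9.46 V / 2^12.
V_out = V_min + code × LSB = -4.73 V + 505 × 9.46 V / 4096
      = -4.73 V + 1.16633 V = -3.56367 V.

-3.564 V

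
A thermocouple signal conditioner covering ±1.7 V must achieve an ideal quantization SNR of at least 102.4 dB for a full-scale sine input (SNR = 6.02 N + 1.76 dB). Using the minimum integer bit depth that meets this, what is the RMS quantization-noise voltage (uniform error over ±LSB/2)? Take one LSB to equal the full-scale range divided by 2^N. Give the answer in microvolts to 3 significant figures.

7.49 µV

Range = 1.7 − (-1.7) = 3.4 V.
Solving 6.02 N ≥ 102.4 − 1.76: N ≥ 16.718. Round up → N = 17.
LSB = 3.4 V ÷ 2^17 = 3.4/131072 V = 25.940 µV.
σ_q = LSB/√12 = 25.940 µV/3.4641 = 7.49 µV.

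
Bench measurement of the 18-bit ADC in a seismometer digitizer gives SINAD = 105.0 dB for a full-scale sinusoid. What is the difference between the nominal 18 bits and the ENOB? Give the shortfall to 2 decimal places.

N_eff = (105.0 − 1.76)/6.02 = 17.1495 bits.
18 − 17.1495 = 0.85 bits below nominal.

0.85 bits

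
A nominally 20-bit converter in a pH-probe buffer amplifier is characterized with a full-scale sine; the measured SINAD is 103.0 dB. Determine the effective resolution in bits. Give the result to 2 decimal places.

16.82 bits

ENOB = (103.0 − 1.76)/6.02 = 16.8173 bits.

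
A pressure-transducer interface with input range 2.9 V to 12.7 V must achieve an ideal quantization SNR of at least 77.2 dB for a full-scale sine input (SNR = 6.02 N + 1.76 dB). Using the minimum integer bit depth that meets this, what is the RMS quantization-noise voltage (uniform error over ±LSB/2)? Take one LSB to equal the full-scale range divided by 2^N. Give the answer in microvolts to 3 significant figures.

Range = 12.7 − (2.9) = 9.8 V.
Solving 6.02 N ≥ 77.2 − 1.76: N ≥ 12.532. Round up → N = 13.
LSB = 9.8 V ÷ 2^13 = 9.8/8192 V = 1.1963 mV.
RMS noise = LSB/√12 = 345 µV.

345 µV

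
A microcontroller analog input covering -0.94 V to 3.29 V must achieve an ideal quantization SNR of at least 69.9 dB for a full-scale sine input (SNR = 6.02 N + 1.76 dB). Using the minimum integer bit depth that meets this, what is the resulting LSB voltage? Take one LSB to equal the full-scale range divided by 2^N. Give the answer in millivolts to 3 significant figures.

1.03 mV

Full-scale range = 3.29 V − (-0.94 V) = 4.23 V.
N ≥ (69.9 − 1.76)/6.02 = 11.319 → N_min = 12.
LSB = 4.23 V ÷ 2^12 = 4.23/4096 V = 1.03 mV.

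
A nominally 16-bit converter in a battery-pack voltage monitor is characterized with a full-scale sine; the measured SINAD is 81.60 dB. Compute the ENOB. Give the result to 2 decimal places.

Inverting SNR = 6.02 N + 1.76: N_eff = (81.60 − 1.76)/6.02 = 13.2625.

13.26 bits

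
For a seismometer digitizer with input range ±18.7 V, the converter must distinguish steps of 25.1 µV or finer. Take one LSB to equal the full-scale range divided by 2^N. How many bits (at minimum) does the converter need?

21 bits

The full-scale span is 18.7 − (-18.7) = 37.4 V.
37.4 V / 25.1 µV = 1.490e6. Since 2^20 = 1048576 and 2^21 = 2097152, N = 21.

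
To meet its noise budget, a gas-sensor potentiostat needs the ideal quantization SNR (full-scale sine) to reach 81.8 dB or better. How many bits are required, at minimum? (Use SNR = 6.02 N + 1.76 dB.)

14 bits

N ≥ (81.8 − 1.76)/6.02 = 13.296 → N_min = 14.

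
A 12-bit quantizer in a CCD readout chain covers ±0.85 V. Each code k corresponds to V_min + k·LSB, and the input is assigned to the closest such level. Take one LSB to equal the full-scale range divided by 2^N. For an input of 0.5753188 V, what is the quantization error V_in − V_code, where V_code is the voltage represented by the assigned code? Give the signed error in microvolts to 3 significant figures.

+74.7 µV

Span: 0.85 V − (-0.85 V) = 1.7 V. LSB = 1.7 V / 2^12 ≈ 415.0 µV.
(V_in − V_min)/LSB = (0.5753188 − (-0.85)) × 4096/1.7 = 3434.1799 → nearest code k = 3434.
V_code = -0.85 + (3434/4096) × 1.7 = 0.5752441406 V.
V_in − V_code = 0.5753188 − (0.5752441406) = +74.7 µV.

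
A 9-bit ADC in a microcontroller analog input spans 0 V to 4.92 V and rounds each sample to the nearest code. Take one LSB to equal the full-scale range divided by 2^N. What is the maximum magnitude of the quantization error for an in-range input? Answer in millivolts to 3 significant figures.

V_FS = 4.92 V.
One LSB is 4.92 V / 512 = 9.6094 mV.
Worst-case error for round-to-nearest is half an LSB: 4.80 mV.

4.80 mV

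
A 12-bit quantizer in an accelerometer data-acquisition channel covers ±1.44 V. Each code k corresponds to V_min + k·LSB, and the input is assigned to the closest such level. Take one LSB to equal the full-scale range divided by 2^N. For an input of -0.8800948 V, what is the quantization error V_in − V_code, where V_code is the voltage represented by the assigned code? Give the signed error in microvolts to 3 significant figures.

The full-scale span is 1.44 − (-1.44) = 2.88 V. LSB = 2.88 V / 2^12 ≈ 0.7031 mV.
(V_in − V_min)/LSB = (-0.8800948 − (-1.44)) × 4096/2.88 = 796.3096 → nearest code k = 796.
V_code = V_min + k × range/2^12 = -1.44 + 796 × 2.88/4096 = -0.8803125000 V.
e = -0.8800948 − (-0.8803125000) = +218 µV.

+218 µV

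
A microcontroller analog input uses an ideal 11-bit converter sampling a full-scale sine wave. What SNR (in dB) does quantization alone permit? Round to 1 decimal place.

SNR = 6.02·11 + 1.76 = 67.98 dB.

68.0 dB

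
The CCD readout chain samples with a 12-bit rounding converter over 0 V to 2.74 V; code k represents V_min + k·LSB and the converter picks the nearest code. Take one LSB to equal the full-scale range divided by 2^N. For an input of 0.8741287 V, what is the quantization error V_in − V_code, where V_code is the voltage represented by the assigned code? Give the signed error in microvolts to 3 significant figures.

Full-scale range = 2.74 V. LSB = 2.74 V / 2^12 ≈ 0.6689 mV.
(0.8741287 − (0)) / LSB = 0.8741287 × 4096/2.74 = 1306.7267. Nearest integer: k = 1307.
Reconstructed level: 0 + 1307 × 2.74/4096 V = 0.8743115234 V.
Error = V_in − V_code = 0.8741287 − (0.8743115234) = −183 µV.

−183 µV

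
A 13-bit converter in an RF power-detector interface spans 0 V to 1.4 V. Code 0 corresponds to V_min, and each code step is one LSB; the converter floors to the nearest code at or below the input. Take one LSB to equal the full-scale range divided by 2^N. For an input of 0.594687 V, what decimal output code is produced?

3479

Full-scale range = 1.4 V. LSB = 1.4 V / 2^13 ≈ 170.9 µV.
(V_in − V_min) × 2^13/range = (0.594687 − (0)) × 8192/1.4 = 3479.769.
Floor → code = 3479.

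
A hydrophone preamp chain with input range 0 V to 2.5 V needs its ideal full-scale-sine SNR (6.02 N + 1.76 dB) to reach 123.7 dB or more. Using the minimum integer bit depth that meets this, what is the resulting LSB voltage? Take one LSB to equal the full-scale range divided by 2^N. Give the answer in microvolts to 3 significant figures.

1.19 µV

Range is 2.5 V.
Solving 6.02 N ≥ 123.7 − 1.76: N ≥ 20.256. Round up → N = 21.
LSB = 2.5 V / 2^21 = 1.19 µV.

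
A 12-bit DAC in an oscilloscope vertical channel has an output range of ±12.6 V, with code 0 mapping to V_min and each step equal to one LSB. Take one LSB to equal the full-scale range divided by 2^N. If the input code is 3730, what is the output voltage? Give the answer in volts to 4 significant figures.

10.35 V

The full-scale span is 12.6 − (-12.6) = 25.2 V. LSB = 25.2 V / 2^12.
V_out = V_min + code × LSB = -12.6 V + 3730 × 25.2 V / 4096
      = -12.6 V + 22.9482 V = 10.3482 V.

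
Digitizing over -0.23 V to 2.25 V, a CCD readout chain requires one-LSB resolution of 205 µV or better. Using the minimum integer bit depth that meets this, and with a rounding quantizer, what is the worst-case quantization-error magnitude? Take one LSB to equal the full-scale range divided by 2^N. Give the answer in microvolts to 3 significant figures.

Span: 2.25 V − (-0.23 V) = 2.48 V.
Levels needed ≥ 2.48/205 µV = 12100. 2^14 = 16384 suffices, so N_min = 14.
LSB = 2.48 V / 2^14 = 151.37 µV.
|e|_max = LSB/2 = 75.7 µV.

75.7 µV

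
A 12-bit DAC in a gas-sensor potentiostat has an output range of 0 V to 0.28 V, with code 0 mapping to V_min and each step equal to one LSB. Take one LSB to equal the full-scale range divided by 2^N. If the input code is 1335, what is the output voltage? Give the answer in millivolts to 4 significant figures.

91.26 mV

Full-scale range = 0.28 V. LSB = 0.28 V / 2^12.
V_out = V_min + code × LSB = 0 V + 1335 × 0.28 V / 4096
      = 0 + 0.0912598 = 0.0912598 V.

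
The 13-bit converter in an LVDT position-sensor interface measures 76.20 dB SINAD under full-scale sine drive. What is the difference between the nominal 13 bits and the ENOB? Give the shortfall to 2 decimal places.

ENOB = (SINAD − 1.76)/6.02 = (76.20 − 1.76)/6.02 = 12.3654 bits.
Shortfall = 13 − 12.3654 = 0.6346 bits.

0.63 bits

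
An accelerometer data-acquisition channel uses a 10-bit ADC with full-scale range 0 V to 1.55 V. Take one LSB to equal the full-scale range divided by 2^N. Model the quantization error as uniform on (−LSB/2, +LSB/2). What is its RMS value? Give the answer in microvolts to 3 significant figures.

Range is 1.55 V.
LSB = 1.55 V ÷ 2^10 = 1.55/1024 V = 1.5137 mV.
For a uniform distribution on [−LSB/2, +LSB/2], V_rms = LSB/√12 = 1.5137 mV/3.4641 = 437 µV.

437 µV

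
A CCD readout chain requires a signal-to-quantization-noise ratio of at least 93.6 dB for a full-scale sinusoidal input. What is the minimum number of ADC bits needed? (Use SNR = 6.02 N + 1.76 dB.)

16 bits

Required N = ⌈(93.6 − 1.76)/6.02⌉ = ⌈15.256⌉ = 16.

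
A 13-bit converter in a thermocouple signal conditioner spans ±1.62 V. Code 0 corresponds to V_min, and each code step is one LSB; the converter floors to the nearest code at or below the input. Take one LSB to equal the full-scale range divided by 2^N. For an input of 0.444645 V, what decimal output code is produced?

5220

The full-scale span is 1.62 − (-1.62) = 3.24 V. LSB = 3.24 V / 2^13 ≈ 395.5 µV.
V_in − V_min = 0.444645 − (-1.62) = 2.064645 V.
Divide by LSB: 2.064645 × 8192/3.24 = 5220.2382.
Truncating gives code 5220.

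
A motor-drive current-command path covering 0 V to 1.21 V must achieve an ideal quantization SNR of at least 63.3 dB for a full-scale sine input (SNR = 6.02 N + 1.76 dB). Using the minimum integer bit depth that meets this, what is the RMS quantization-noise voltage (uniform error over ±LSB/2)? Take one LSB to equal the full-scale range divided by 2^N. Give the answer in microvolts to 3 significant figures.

Full-scale range = 1.21 V.
N ≥ (63.3 − 1.76)/6.02 = 10.223 → N_min = 11.
One LSB is 1.21 V / 2048 = 0.59082 mV.
RMS noise = LSB/√12 = 171 µV.

171 µV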